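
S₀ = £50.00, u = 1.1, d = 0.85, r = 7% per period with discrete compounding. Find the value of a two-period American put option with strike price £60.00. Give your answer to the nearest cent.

Risk-neutral probability p = (1 + 0.07 − 0.85)/(1.1 − 0.85) = 0.2200/0.2500 = 0.8800
Terminal stock prices: S_uu = 60.5, S_ud = 46.75, S_dd = 36.12
Terminal payoffs (K − S): max(-0.5, 0) = 0, max(13.25, 0) = 13.25, max(23.88, 0) = 23.88
Node u (S = 55): continuation = 1/1.07·[0.8800·0.0000 + 0.1200·13.2500] = 1.4860; exercise value = 5.0000 > continuation, so V_u = 5.0000 (exercise)
Node d (S = 42.5): continuation = 1/1.07·[0.8800·13.2500 + 0.1200·23.8750] = 13.5748; exercise value = 17.5000 > continuation, so V_d = 17.5000 (exercise)
Node 0 (S = 50): continuation = 1/1.07·[0.8800·5.0000 + 0.1200·17.5000] = 6.0748; exercise value = 10.0000 > continuation, so V_0 = 10.0000 (exercise)

£10.00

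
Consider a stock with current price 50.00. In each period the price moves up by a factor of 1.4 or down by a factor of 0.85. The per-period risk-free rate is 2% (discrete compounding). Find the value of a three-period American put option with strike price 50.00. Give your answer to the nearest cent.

Risk-neutral probability p = (1 + 0.02 − 0.85)/(1.4 − 0.85) = 0.1700/0.5500 = 0.3091
Terminal stock prices: S_uuu = 137.2, S_uud = 83.3, S_udd = 50.57, S_ddd = 30.71
Terminal payoffs (K − S): max(-87.2, 0) = 0, max(-33.3, 0) = 0, max(-0.575, 0) = 0, max(19.29, 0) = 19.29
Node uu (S = 98): continuation = 1/1.02·[0.3091·0.0000 + 0.6909·0.0000] = 0.0000; exercise value = 0.0000 ≤ continuation, so V_uu = 0.0000
Node ud (S = 59.5): continuation = 1/1.02·[0.3091·0.0000 + 0.6909·0.0000] = 0.0000; exercise value = 0.0000 ≤ continuation, so V_ud = 0.0000
Node dd (S = 36.12): continuation = 1/1.02·[0.3091·0.0000 + 0.6909·19.2938] = 13.0689; exercise value = 13.8750 > continuation, so V_dd = 13.8750 (exercise)
Node u (S = 70): continuation = 1/1.02·[0.3091·0.0000 + 0.6909·0.0000] = 0.0000; exercise value = 0.0000 ≤ continuation, so V_u = 0.0000
Node d (S = 42.5): continuation = 1/1.02·[0.3091·0.0000 + 0.6909·13.8750] = 9.3984; exercise value = 7.5000 ≤ continuation, so V_d = 9.3984
Node 0 (S = 50): continuation = 1/1.02·[0.3091·0.0000 + 0.6909·9.3984] = 6.3661; exercise value = 0.0000 ≤ continuation, so V_0 = 6.3661

6.37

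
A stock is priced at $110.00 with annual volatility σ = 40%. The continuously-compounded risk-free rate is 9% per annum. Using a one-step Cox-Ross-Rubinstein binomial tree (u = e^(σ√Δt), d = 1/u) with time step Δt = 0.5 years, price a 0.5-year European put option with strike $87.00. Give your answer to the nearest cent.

$1.92

CRR parameters: u = e^(σ√Δt) = e^(0.4·√0.5) = 1.3269, d = 1/u = 0.7536
Per-period rate: rΔt = 0.09·0.5 = 0.045, so R = e^0.045 = 1.0460
Risk-neutral probability p = (e^0.045 − 0.7536)/(1.3269 − 0.7536) = 0.2924/0.5733 = 0.5100
Terminal stock prices: S_u = 146, S_d = 82.9
Terminal payoffs (K − S): max(-58.96, 0) = 0, max(4.1, 0) = 4.1
Node 0 (S = 110): V_0 = e^(−0.045)·[0.5100·0.0000 + 0.4900·4.0998] = 1.9203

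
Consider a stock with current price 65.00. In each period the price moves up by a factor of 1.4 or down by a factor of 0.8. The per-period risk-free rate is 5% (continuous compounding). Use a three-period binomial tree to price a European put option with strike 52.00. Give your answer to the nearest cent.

3.16

Risk-neutral probability p = (e^0.05 − 0.8)/(1.4 − 0.8) = 0.2513/0.6000 = 0.4188
Terminal stock prices: S_uuu = 178.4, S_uud = 101.9, S_udd = 58.24, S_ddd = 33.28
Terminal payoffs (K − S): max(-126.4, 0) = 0, max(-49.92, 0) = 0, max(-6.24, 0) = 0, max(18.72, 0) = 18.72
Node uu (S = 127.4): V_uu = e^(−0.05)·[0.4188·0.0000 + 0.5812·0.0000] = 0.0000
Node ud (S = 72.8): V_ud = e^(−0.05)·[0.4188·0.0000 + 0.5812·0.0000] = 0.0000
Node dd (S = 41.6): V_dd = e^(−0.05)·[0.4188·0.0000 + 0.5812·18.7200] = 10.3497
Node u (S = 91): V_u = e^(−0.05)·[0.4188·0.0000 + 0.5812·0.0000] = 0.0000
Node d (S = 52): V_d = e^(−0.05)·[0.4188·0.0000 + 0.5812·10.3497] = 5.7220
Node 0 (S = 65): V_0 = e^(−0.05)·[0.4188·0.0000 + 0.5812·5.7220] = 3.1635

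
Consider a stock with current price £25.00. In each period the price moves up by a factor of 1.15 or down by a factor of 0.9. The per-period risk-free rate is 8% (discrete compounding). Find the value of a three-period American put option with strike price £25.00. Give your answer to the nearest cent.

£0.72

Risk-neutral probability p = (1 + 0.08 − 0.9)/(1.15 − 0.9) = 0.1800/0.2500 = 0.7200
Terminal stock prices: S_uuu = 38.02, S_uud = 29.76, S_udd = 23.29, S_ddd = 18.23
Terminal payoffs (K − S): max(-13.02, 0) = 0, max(-4.756, 0) = 0, max(1.713, 0) = 1.713, max(6.775, 0) = 6.775
Node uu (S = 33.06): continuation = 1/1.08·[0.7200·0.0000 + 0.2800·0.0000] = 0.0000; exercise value = 0.0000 ≤ continuation, so V_uu = 0.0000
Node ud (S = 25.87): continuation = 1/1.08·[0.7200·0.0000 + 0.2800·1.7125] = 0.4440; exercise value = 0.0000 ≤ continuation, so V_ud = 0.4440
Node dd (S = 20.25): continuation = 1/1.08·[0.7200·1.7125 + 0.2800·6.7750] = 2.8981; exercise value = 4.7500 > continuation, so V_dd = 4.7500 (exercise)
Node u (S = 28.75): continuation = 1/1.08·[0.7200·0.0000 + 0.2800·0.4440] = 0.1151; exercise value = 0.0000 ≤ continuation, so V_u = 0.1151
Node d (S = 22.5): continuation = 1/1.08·[0.7200·0.4440 + 0.2800·4.7500] = 1.5275; exercise value = 2.5000 > continuation, so V_d = 2.5000 (exercise)
Node 0 (S = 25): continuation = 1/1.08·[0.7200·0.1151 + 0.2800·2.5000] = 0.7249; exercise value = 0.0000 ≤ continuation, so V_0 = 0.7249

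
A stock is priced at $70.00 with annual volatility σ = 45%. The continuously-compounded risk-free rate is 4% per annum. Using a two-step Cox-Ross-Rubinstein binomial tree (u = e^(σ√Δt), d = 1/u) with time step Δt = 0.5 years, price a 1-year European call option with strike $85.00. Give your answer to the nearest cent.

CRR parameters: u = e^(σ√Δt) = e^(0.45·√0.5) = 1.3746, d = 1/u = 0.7275
Per-period rate: rΔt = 0.04·0.5 = 0.02, so R = e^0.02 = 1.0202
Risk-neutral probability p = (e^0.02 − 0.7275)/(1.3746 − 0.7275) = 0.2927/0.6472 = 0.4523
Terminal stock prices: S_uu = 132.3, S_ud = 70, S_dd = 37.04
Terminal payoffs (S − K): max(47.28, 0) = 47.28, max(-15, 0) = 0, max(-47.96, 0) = 0
Node u (S = 96.23): V_u = e^(−0.02)·[0.4523·47.2761 + 0.5477·0.0000] = 20.9609
Node d (S = 50.92): V_d = e^(−0.02)·[0.4523·0.0000 + 0.5477·0.0000] = 0.0000
Node 0 (S = 70): V_0 = e^(−0.02)·[0.4523·20.9609 + 0.5477·0.0000] = 9.2935

$9.29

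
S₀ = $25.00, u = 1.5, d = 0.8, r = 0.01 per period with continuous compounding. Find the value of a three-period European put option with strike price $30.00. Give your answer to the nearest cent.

$8.29

Risk-neutral probability p = (e^0.01 − 0.8)/(1.5 − 0.8) = 0.2101/0.7000 = 0.3001
Terminal stock prices: S_uuu = 84.38, S_uud = 45, S_udd = 24, S_ddd = 12.8
Terminal payoffs (K − S): max(-54.38, 0) = 0, max(-15, 0) = 0, max(6, 0) = 6, max(17.2, 0) = 17.2
Node uu (S = 56.25): V_uu = e^(−0.01)·[0.3001·0.0000 + 0.6999·0.0000] = 0.0000
Node ud (S = 30): V_ud = e^(−0.01)·[0.3001·0.0000 + 0.6999·6.0000] = 4.1578
Node dd (S = 16): V_dd = e^(−0.01)·[0.3001·6.0000 + 0.6999·17.2000] = 13.7015
Node u (S = 37.5): V_u = e^(−0.01)·[0.3001·0.0000 + 0.6999·4.1578] = 2.8812
Node d (S = 20): V_d = e^(−0.01)·[0.3001·4.1578 + 0.6999·13.7015] = 10.7299
Node 0 (S = 25): V_0 = e^(−0.01)·[0.3001·2.8812 + 0.6999·10.7299] = 8.2914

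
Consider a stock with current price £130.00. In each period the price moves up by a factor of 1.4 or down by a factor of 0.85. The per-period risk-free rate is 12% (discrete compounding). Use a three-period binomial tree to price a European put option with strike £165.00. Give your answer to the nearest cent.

Risk-neutral probability p = (1 + 0.12 − 0.85)/(1.4 − 0.85) = 0.2700/0.5500 = 0.4909
Terminal stock prices: S_uuu = 356.7, S_uud = 216.6, S_udd = 131.5, S_ddd = 79.84
Terminal payoffs (K − S): max(-191.7, 0) = 0, max(-51.58, 0) = 0, max(33.51, 0) = 33.51, max(85.16, 0) = 85.16
Node uu (S = 254.8): V_uu = 1/1.12·[0.4909·0.0000 + 0.5091·0.0000] = 0.0000
Node ud (S = 154.7): V_ud = 1/1.12·[0.4909·0.0000 + 0.5091·33.5050] = 15.2295
Node dd (S = 93.92): V_dd = 1/1.12·[0.4909·33.5050 + 0.5091·85.1638] = 53.3964
Node u (S = 182): V_u = 1/1.12·[0.4909·0.0000 + 0.5091·15.2295] = 6.9225
Node d (S = 110.5): V_d = 1/1.12·[0.4909·15.2295 + 0.5091·53.3964] = 30.9464
Node 0 (S = 130): V_0 = 1/1.12·[0.4909·6.9225 + 0.5091·30.9464] = 17.1008

£17.10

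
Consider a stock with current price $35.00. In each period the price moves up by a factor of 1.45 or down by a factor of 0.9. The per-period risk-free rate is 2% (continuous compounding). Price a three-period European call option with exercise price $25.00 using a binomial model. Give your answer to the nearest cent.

Risk-neutral probability p = (e^0.02 − 0.9)/(1.45 − 0.9) = 0.1202/0.5500 = 0.2185
Terminal stock prices: S_uuu = 106.7, S_uud = 66.23, S_udd = 41.11, S_ddd = 25.52
Terminal payoffs (S − K): max(81.7, 0) = 81.7, max(41.23, 0) = 41.23, max(16.11, 0) = 16.11, max(0.515, 0) = 0.515
Node uu (S = 73.59): V_uu = e^(−0.02)·[0.2185·81.7019 + 0.7815·41.2288] = 49.0825
Node ud (S = 45.68): V_ud = e^(−0.02)·[0.2185·41.2288 + 0.7815·16.1075] = 21.1700
Node dd (S = 28.35): V_dd = e^(−0.02)·[0.2185·16.1075 + 0.7815·0.5150] = 3.8450
Node u (S = 50.75): V_u = e^(−0.02)·[0.2185·49.0825 + 0.7815·21.1700] = 26.7303
Node d (S = 31.5): V_d = e^(−0.02)·[0.2185·21.1700 + 0.7815·3.8450] = 7.4803
Node 0 (S = 35): V_0 = e^(−0.02)·[0.2185·26.7303 + 0.7815·7.4803] = 11.4559

$11.46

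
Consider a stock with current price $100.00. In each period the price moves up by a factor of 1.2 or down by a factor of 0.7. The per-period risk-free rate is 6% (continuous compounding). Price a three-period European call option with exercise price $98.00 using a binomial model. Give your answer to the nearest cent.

Risk-neutral probability p = (e^0.06 − 0.7)/(1.2 − 0.7) = 0.3618/0.5000 = 0.7237
Terminal stock prices: S_uuu = 172.8, S_uud = 100.8, S_udd = 58.8, S_ddd = 34.3
Terminal payoffs (S − K): max(74.8, 0) = 74.8, max(2.8, 0) = 2.8, max(-39.2, 0) = 0, max(-63.7, 0) = 0
Node uu (S = 144): V_uu = e^(−0.06)·[0.7237·74.8000 + 0.2763·2.8000] = 51.7071
Node ud (S = 84): V_ud = e^(−0.06)·[0.7237·2.8000 + 0.2763·0.0000] = 1.9083
Node dd (S = 49): V_dd = e^(−0.06)·[0.7237·0.0000 + 0.2763·0.0000] = 0.0000
Node u (S = 120): V_u = e^(−0.06)·[0.7237·51.7071 + 0.2763·1.9083] = 35.7365
Node d (S = 70): V_d = e^(−0.06)·[0.7237·1.9083 + 0.2763·0.0000] = 1.3006
Node 0 (S = 100): V_0 = e^(−0.06)·[0.7237·35.7365 + 0.2763·1.3006] = 24.6939

$24.69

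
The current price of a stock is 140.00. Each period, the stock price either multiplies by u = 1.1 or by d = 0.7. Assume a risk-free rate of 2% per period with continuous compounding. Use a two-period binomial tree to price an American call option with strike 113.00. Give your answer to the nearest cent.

Risk-neutral probability p = (e^0.02 − 0.7)/(1.1 − 0.7) = 0.3202/0.4000 = 0.8005
Terminal stock prices: S_uu = 169.4, S_ud = 107.8, S_dd = 68.6
Terminal payoffs (S − K): max(56.4, 0) = 56.4, max(-5.2, 0) = 0, max(-44.4, 0) = 0
Node u (S = 154): continuation = e^(−0.02)·[0.8005·56.4000 + 0.1995·0.0000] = 44.2544; exercise value = 41.0000 ≤ continuation, so V_u = 44.2544
Node d (S = 98): continuation = e^(−0.02)·[0.8005·0.0000 + 0.1995·0.0000] = 0.0000; exercise value = 0.0000 ≤ continuation, so V_d = 0.0000
Node 0 (S = 140): continuation = e^(−0.02)·[0.8005·44.2544 + 0.1995·0.0000] = 34.7243; exercise value = 27.0000 ≤ continuation, so V_0 = 34.7243

34.72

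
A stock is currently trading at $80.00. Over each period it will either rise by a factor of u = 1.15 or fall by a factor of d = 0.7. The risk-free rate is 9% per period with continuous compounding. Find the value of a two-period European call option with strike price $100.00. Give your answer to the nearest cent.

Risk-neutral probability p = (e^0.09 − 0.7)/(1.15 − 0.7) = 0.3942/0.4500 = 0.8759
Terminal stock prices: S_uu = 105.8, S_ud = 64.4, S_dd = 39.2
Terminal payoffs (S − K): max(5.8, 0) = 5.8, max(-35.6, 0) = 0, max(-60.8, 0) = 0
Node u (S = 92): V_u = e^(−0.09)·[0.8759·5.8000 + 0.1241·0.0000] = 4.6432
Node d (S = 56): V_d = e^(−0.09)·[0.8759·0.0000 + 0.1241·0.0000] = 0.0000
Node 0 (S = 80): V_0 = e^(−0.09)·[0.8759·4.6432 + 0.1241·0.0000] = 3.7171

$3.72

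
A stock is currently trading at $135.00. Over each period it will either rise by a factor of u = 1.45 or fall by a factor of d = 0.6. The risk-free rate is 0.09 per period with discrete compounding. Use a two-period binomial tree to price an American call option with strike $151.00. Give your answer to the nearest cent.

Risk-neutral probability p = (1 + 0.09 − 0.6)/(1.45 − 0.6) = 0.4900/0.8500 = 0.5765
Terminal stock prices: S_uu = 283.8, S_ud = 117.4, S_dd = 48.6
Terminal payoffs (S − K): max(132.8, 0) = 132.8, max(-33.55, 0) = 0, max(-102.4, 0) = 0
Node u (S = 195.8): continuation = 1/1.09·[0.5765·132.8375 + 0.4235·0.0000] = 70.2540; exercise value = 44.7500 ≤ continuation, so V_u = 70.2540
Node d (S = 81): continuation = 1/1.09·[0.5765·0.0000 + 0.4235·0.0000] = 0.0000; exercise value = 0.0000 ≤ continuation, so V_d = 0.0000
Node 0 (S = 135): continuation = 1/1.09·[0.5765·70.2540 + 0.4235·0.0000] = 37.1554; exercise value = 0.0000 ≤ continuation, so V_0 = 37.1554

$37.16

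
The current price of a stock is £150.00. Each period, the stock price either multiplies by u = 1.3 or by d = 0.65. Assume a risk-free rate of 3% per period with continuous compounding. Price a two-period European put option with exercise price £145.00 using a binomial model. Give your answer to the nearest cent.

Risk-neutral probability p = (e^0.03 − 0.65)/(1.3 − 0.65) = 0.3805/0.6500 = 0.5853
Terminal stock prices: S_uu = 253.5, S_ud = 126.8, S_dd = 63.38
Terminal payoffs (K − S): max(-108.5, 0) = 0, max(18.25, 0) = 18.25, max(81.62, 0) = 81.62
Node u (S = 195): V_u = e^(−0.03)·[0.5853·0.0000 + 0.4147·18.2500] = 7.3443
Node d (S = 97.5): V_d = e^(−0.03)·[0.5853·18.2500 + 0.4147·81.6250] = 43.2146
Node 0 (S = 150): V_0 = e^(−0.03)·[0.5853·7.3443 + 0.4147·43.2146] = 21.5625

£21.56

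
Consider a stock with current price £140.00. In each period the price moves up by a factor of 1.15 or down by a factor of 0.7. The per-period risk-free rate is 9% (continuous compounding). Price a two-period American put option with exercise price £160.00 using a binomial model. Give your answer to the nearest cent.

£20.00

Risk-neutral probability p = (e^0.09 − 0.7)/(1.15 − 0.7) = 0.3942/0.4500 = 0.8759
Terminal stock prices: S_uu = 185.1, S_ud = 112.7, S_dd = 68.6
Terminal payoffs (K − S): max(-25.15, 0) = 0, max(47.3, 0) = 47.3, max(91.4, 0) = 91.4
Node u (S = 161): continuation = e^(−0.09)·[0.8759·0.0000 + 0.1241·47.3000] = 5.3629; exercise value = 0.0000 ≤ continuation, so V_u = 5.3629
Node d (S = 98): continuation = e^(−0.09)·[0.8759·47.3000 + 0.1241·91.4000] = 48.2290; exercise value = 62.0000 > continuation, so V_d = 62.0000 (exercise)
Node 0 (S = 140): continuation = e^(−0.09)·[0.8759·5.3629 + 0.1241·62.0000] = 11.3228; exercise value = 20.0000 > continuation, so V_0 = 20.0000 (exercise)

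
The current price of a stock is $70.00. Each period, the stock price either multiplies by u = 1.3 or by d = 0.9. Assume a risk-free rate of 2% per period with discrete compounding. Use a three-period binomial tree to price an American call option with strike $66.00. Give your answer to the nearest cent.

$12.65

Risk-neutral probability p = (1 + 0.02 − 0.9)/(1.3 − 0.9) = 0.1200/0.4000 = 0.3000
Terminal stock prices: S_uuu = 153.8, S_uud = 106.5, S_udd = 73.71, S_ddd = 51.03
Terminal payoffs (S − K): max(87.79, 0) = 87.79, max(40.47, 0) = 40.47, max(7.71, 0) = 7.71, max(-14.97, 0) = 0
Node uu (S = 118.3): continuation = 1/1.02·[0.3000·87.7900 + 0.7000·40.4700] = 53.5941; exercise value = 52.3000 ≤ continuation, so V_uu = 53.5941
Node ud (S = 81.9): continuation = 1/1.02·[0.3000·40.4700 + 0.7000·7.7100] = 17.1941; exercise value = 15.9000 ≤ continuation, so V_ud = 17.1941
Node dd (S = 56.7): continuation = 1/1.02·[0.3000·7.7100 + 0.7000·0.0000] = 2.2676; exercise value = 0.0000 ≤ continuation, so V_dd = 2.2676
Node u (S = 91): continuation = 1/1.02·[0.3000·53.5941 + 0.7000·17.1941] = 27.5629; exercise value = 25.0000 ≤ continuation, so V_u = 27.5629
Node d (S = 63): continuation = 1/1.02·[0.3000·17.1941 + 0.7000·2.2676] = 6.6133; exercise value = 0.0000 ≤ continuation, so V_d = 6.6133
Node 0 (S = 70): continuation = 1/1.02·[0.3000·27.5629 + 0.7000·6.6133] = 12.6453; exercise value = 4.0000 ≤ continuation, so V_0 = 12.6453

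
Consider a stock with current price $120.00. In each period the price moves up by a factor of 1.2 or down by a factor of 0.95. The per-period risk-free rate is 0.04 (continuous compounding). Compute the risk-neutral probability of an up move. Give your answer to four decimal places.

p = 0.3632

Risk-neutral probability p = (e^0.04 − 0.95)/(1.2 − 0.95) = 0.0908/0.2500 = 0.3632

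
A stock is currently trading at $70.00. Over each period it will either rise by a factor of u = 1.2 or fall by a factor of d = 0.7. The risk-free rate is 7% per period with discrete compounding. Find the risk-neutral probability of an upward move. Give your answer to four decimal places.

p = 0.7400

Risk-neutral probability p = (1 + 0.07 − 0.7)/(1.2 − 0.7) = 0.3700/0.5000 = 0.7400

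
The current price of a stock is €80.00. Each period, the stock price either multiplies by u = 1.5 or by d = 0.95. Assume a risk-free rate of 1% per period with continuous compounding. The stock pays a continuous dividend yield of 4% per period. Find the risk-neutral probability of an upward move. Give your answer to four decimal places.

p = 0.0372

Per-period risk-free factor R = e^0.01 = 1.0101; dividend-adjusted growth = e^(0.01−0.04) = 0.9704.
Risk-neutral probability p = (0.9704 − 0.95)/(1.5 − 0.95) = 0.0204/0.5500 = 0.0372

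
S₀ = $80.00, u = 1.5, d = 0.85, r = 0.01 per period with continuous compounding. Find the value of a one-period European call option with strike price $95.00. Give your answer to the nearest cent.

Risk-neutral probability p = (e^0.01 − 0.85)/(1.5 − 0.85) = 0.1601/0.6500 = 0.2462
Terminal stock prices: S_u = 120, S_d = 68
Terminal payoffs (S − K): max(25, 0) = 25, max(-27, 0) = 0
Node 0 (S = 80): V_0 = e^(−0.01)·[0.2462·25.0000 + 0.7538·0.0000] = 6.0945

$6.09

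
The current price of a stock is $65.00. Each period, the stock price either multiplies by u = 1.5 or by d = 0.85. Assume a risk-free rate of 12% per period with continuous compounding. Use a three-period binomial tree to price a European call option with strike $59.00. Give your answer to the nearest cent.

$26.34

Risk-neutral probability p = (e^0.12 − 0.85)/(1.5 − 0.85) = 0.2775/0.6500 = 0.4269
Terminal stock prices: S_uuu = 219.4, S_uud = 124.3, S_udd = 70.44, S_ddd = 39.92
Terminal payoffs (S − K): max(160.4, 0) = 160.4, max(65.31, 0) = 65.31, max(11.44, 0) = 11.44, max(-19.08, 0) = 0
Node uu (S = 146.2): V_uu = e^(−0.12)·[0.4269·160.3750 + 0.5731·65.3125] = 93.9217
Node ud (S = 82.88): V_ud = e^(−0.12)·[0.4269·65.3125 + 0.5731·11.4437] = 30.5467
Node dd (S = 46.96): V_dd = e^(−0.12)·[0.4269·11.4437 + 0.5731·0.0000] = 4.3331
Node u (S = 97.5): V_u = e^(−0.12)·[0.4269·93.9217 + 0.5731·30.5467] = 51.0890
Node d (S = 55.25): V_d = e^(−0.12)·[0.4269·30.5467 + 0.5731·4.3331] = 13.7687
Node 0 (S = 65): V_0 = e^(−0.12)·[0.4269·51.0890 + 0.5731·13.7687] = 26.3428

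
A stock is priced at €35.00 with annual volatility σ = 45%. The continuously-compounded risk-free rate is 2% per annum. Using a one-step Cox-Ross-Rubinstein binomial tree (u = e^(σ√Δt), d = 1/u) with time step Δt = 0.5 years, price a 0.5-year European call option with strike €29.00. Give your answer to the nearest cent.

CRR parameters: u = e^(σ√Δt) = e^(0.45·√0.5) = 1.3746, d = 1/u = 0.7275
Per-period rate: rΔt = 0.02·0.5 = 0.01, so R = e^0.01 = 1.0101
Risk-neutral probability p = (e^0.01 − 0.7275)/(1.3746 − 0.7275) = 0.2826/0.6472 = 0.4366
Terminal stock prices: S_u = 48.11, S_d = 25.46
Terminal payoffs (S − K): max(19.11, 0) = 19.11, max(-3.539, 0) = 0
Node 0 (S = 35): V_0 = e^(−0.01)·[0.4366·19.1127 + 0.5634·0.0000] = 8.2624

€8.26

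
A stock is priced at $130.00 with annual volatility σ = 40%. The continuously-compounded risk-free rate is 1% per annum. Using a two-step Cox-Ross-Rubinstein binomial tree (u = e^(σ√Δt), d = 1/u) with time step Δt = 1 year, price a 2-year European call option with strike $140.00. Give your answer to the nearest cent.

CRR parameters: u = e^(σ√Δt) = e^(0.4·√1) = 1.4918, d = 1/u = 0.6703
Per-period rate: rΔt = 0.01·1 = 0.01, so R = e^0.01 = 1.0101
Risk-neutral probability p = (e^0.01 − 0.6703)/(1.4918 − 0.6703) = 0.3397/0.8215 = 0.4135
Terminal stock prices: S_uu = 289.3, S_ud = 130, S_dd = 58.41
Terminal payoffs (S − K): max(149.3, 0) = 149.3, max(-10, 0) = 0, max(-81.59, 0) = 0
Node u (S = 193.9): V_u = e^(−0.01)·[0.4135·149.3203 + 0.5865·0.0000] = 61.1364
Node d (S = 87.14): V_d = e^(−0.01)·[0.4135·0.0000 + 0.5865·0.0000] = 0.0000
Node 0 (S = 130): V_0 = e^(−0.01)·[0.4135·61.1364 + 0.5865·0.0000] = 25.0312

$25.03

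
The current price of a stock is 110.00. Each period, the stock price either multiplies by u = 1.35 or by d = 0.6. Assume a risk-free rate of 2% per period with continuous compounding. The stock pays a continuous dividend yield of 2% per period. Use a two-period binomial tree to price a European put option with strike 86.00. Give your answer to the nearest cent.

Per-period risk-free factor R = e^0.02 = 1.0202; dividend-adjusted growth = e^(0.02−0.02) = 1.0000.
Risk-neutral probability p = (1.0000 − 0.6)/(1.35 − 0.6) = 0.4000/0.7500 = 0.5333
Terminal stock prices: S_uu = 200.5, S_ud = 89.1, S_dd = 39.6
Terminal payoffs (K − S): max(-114.5, 0) = 0, max(-3.1, 0) = 0, max(46.4, 0) = 46.4
Node u (S = 148.5): V_u = e^(−0.02)·[0.5333·0.0000 + 0.4667·0.0000] = 0.0000
Node d (S = 66): V_d = e^(−0.02)·[0.5333·0.0000 + 0.4667·46.4000] = 21.2246
Node 0 (S = 110): V_0 = e^(−0.02)·[0.5333·0.0000 + 0.4667·21.2246] = 9.7087

9.71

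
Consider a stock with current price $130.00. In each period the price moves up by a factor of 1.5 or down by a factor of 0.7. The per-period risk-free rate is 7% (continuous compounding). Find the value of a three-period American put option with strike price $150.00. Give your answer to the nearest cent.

$35.26

Risk-neutral probability p = (e^0.07 − 0.7)/(1.5 − 0.7) = 0.3725/0.8000 = 0.4656
Terminal stock prices: S_uuu = 438.8, S_uud = 204.8, S_udd = 95.55, S_ddd = 44.59
Terminal payoffs (K − S): max(-288.8, 0) = 0, max(-54.75, 0) = 0, max(54.45, 0) = 54.45, max(105.4, 0) = 105.4
Node uu (S = 292.5): continuation = e^(−0.07)·[0.4656·0.0000 + 0.5344·0.0000] = 0.0000; exercise value = 0.0000 ≤ continuation, so V_uu = 0.0000
Node ud (S = 136.5): continuation = e^(−0.07)·[0.4656·0.0000 + 0.5344·54.4500] = 27.1291; exercise value = 13.5000 ≤ continuation, so V_ud = 27.1291
Node dd (S = 63.7): continuation = e^(−0.07)·[0.4656·54.4500 + 0.5344·105.4100] = 76.1591; exercise value = 86.3000 > continuation, so V_dd = 86.3000 (exercise)
Node u (S = 195): continuation = e^(−0.07)·[0.4656·0.0000 + 0.5344·27.1291] = 13.5168; exercise value = 0.0000 ≤ continuation, so V_u = 13.5168
Node d (S = 91): continuation = e^(−0.07)·[0.4656·27.1291 + 0.5344·86.3000] = 54.7762; exercise value = 59.0000 > continuation, so V_d = 59.0000 (exercise)
Node 0 (S = 130): continuation = e^(−0.07)·[0.4656·13.5168 + 0.5344·59.0000] = 35.2644; exercise value = 20.0000 ≤ continuation, so V_0 = 35.2644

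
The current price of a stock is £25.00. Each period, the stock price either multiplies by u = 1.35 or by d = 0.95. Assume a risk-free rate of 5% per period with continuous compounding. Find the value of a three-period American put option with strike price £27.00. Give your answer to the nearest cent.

Risk-neutral probability p = (e^0.05 − 0.95)/(1.35 − 0.95) = 0.1013/0.4000 = 0.2532
Terminal stock prices: S_uuu = 61.51, S_uud = 43.28, S_udd = 30.46, S_ddd = 21.43
Terminal payoffs (K − S): max(-34.51, 0) = 0, max(-16.28, 0) = 0, max(-3.459, 0) = 0, max(5.566, 0) = 5.566
Node uu (S = 45.56): continuation = e^(−0.05)·[0.2532·0.0000 + 0.7468·0.0000] = 0.0000; exercise value = 0.0000 ≤ continuation, so V_uu = 0.0000
Node ud (S = 32.06): continuation = e^(−0.05)·[0.2532·0.0000 + 0.7468·0.0000] = 0.0000; exercise value = 0.0000 ≤ continuation, so V_ud = 0.0000
Node dd (S = 22.56): continuation = e^(−0.05)·[0.2532·0.0000 + 0.7468·5.5656] = 3.9538; exercise value = 4.4375 > continuation, so V_dd = 4.4375 (exercise)
Node u (S = 33.75): continuation = e^(−0.05)·[0.2532·0.0000 + 0.7468·0.0000] = 0.0000; exercise value = 0.0000 ≤ continuation, so V_u = 0.0000
Node d (S = 23.75): continuation = e^(−0.05)·[0.2532·0.0000 + 0.7468·4.4375] = 3.1524; exercise value = 3.2500 > continuation, so V_d = 3.2500 (exercise)
Node 0 (S = 25): continuation = e^(−0.05)·[0.2532·0.0000 + 0.7468·3.2500] = 2.3088; exercise value = 2.0000 ≤ continuation, so V_0 = 2.3088

£2.31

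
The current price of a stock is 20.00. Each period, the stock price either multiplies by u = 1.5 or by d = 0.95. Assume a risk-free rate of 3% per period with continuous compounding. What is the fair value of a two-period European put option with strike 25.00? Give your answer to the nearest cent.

Risk-neutral probability p = (e^0.03 − 0.95)/(1.5 − 0.95) = 0.0805/0.5500 = 0.1463
Terminal stock prices: S_uu = 45, S_ud = 28.5, S_dd = 18.05
Terminal payoffs (K − S): max(-20, 0) = 0, max(-3.5, 0) = 0, max(6.95, 0) = 6.95
Node u (S = 30): V_u = e^(−0.03)·[0.1463·0.0000 + 0.8537·0.0000] = 0.0000
Node d (S = 19): V_d = e^(−0.03)·[0.1463·0.0000 + 0.8537·6.9500] = 5.7580
Node 0 (S = 20): V_0 = e^(−0.03)·[0.1463·0.0000 + 0.8537·5.7580] = 4.7704

4.77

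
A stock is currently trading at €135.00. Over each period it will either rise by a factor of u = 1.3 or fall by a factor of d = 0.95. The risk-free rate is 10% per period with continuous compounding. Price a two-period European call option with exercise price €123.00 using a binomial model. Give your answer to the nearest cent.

€34.59

Risk-neutral probability p = (e^0.1 − 0.95)/(1.3 − 0.95) = 0.1552/0.3500 = 0.4433
Terminal stock prices: S_uu = 228.2, S_ud = 166.7, S_dd = 121.8
Terminal payoffs (S − K): max(105.2, 0) = 105.2, max(43.72, 0) = 43.72, max(-1.163, 0) = 0
Node u (S = 175.5): V_u = e^(−0.1)·[0.4433·105.1500 + 0.5567·43.7250] = 64.2050
Node d (S = 128.2): V_d = e^(−0.1)·[0.4433·43.7250 + 0.5567·0.0000] = 17.5405
Node 0 (S = 135): V_0 = e^(−0.1)·[0.4433·64.2050 + 0.5567·17.5405] = 34.5910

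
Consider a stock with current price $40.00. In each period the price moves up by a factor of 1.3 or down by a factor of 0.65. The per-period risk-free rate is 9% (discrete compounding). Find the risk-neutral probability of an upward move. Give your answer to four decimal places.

p = 0.6769

Risk-neutral probability p = (1 + 0.09 − 0.65)/(1.3 − 0.65) = 0.4400/0.6500 = 0.6769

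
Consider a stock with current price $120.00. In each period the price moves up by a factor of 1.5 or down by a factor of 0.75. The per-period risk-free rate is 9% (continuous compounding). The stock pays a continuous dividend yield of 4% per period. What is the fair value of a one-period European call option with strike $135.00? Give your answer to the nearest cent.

Per-period risk-free factor R = e^0.09 = 1.0942; dividend-adjusted growth = e^(0.09−0.04) = 1.0513.
Risk-neutral probability p = (1.0513 − 0.75)/(1.5 − 0.75) = 0.3013/0.7500 = 0.4017
Terminal stock prices: S_u = 180, S_d = 90
Terminal payoffs (S − K): max(45, 0) = 45, max(-45, 0) = 0
Node 0 (S = 120): V_0 = e^(−0.09)·[0.4017·45.0000 + 0.5983·0.0000] = 16.5205

$16.52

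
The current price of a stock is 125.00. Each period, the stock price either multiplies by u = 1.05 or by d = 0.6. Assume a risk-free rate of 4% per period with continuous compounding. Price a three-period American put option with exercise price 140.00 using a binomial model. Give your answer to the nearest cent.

15.00

Risk-neutral probability p = (e^0.04 − 0.6)/(1.05 − 0.6) = 0.4408/0.4500 = 0.9796
Terminal stock prices: S_uuu = 144.7, S_uud = 82.69, S_udd = 47.25, S_ddd = 27
Terminal payoffs (K − S): max(-4.703, 0) = 0, max(57.31, 0) = 57.31, max(92.75, 0) = 92.75, max(113, 0) = 113
Node uu (S = 137.8): continuation = e^(−0.04)·[0.9796·0.0000 + 0.0204·57.3125] = 1.1245; exercise value = 2.1875 > continuation, so V_uu = 2.1875 (exercise)
Node ud (S = 78.75): continuation = e^(−0.04)·[0.9796·57.3125 + 0.0204·92.7500] = 55.7605; exercise value = 61.2500 > continuation, so V_ud = 61.2500 (exercise)
Node dd (S = 45): continuation = e^(−0.04)·[0.9796·92.7500 + 0.0204·113.0000] = 89.5105; exercise value = 95.0000 > continuation, so V_dd = 95.0000 (exercise)
Node u (S = 131.2): continuation = e^(−0.04)·[0.9796·2.1875 + 0.0204·61.2500] = 3.2605; exercise value = 8.7500 > continuation, so V_u = 8.7500 (exercise)
Node d (S = 75): continuation = e^(−0.04)·[0.9796·61.2500 + 0.0204·95.0000] = 59.5105; exercise value = 65.0000 > continuation, so V_d = 65.0000 (exercise)
Node 0 (S = 125): continuation = e^(−0.04)·[0.9796·8.7500 + 0.0204·65.0000] = 9.5105; exercise value = 15.0000 > continuation, so V_0 = 15.0000 (exercise)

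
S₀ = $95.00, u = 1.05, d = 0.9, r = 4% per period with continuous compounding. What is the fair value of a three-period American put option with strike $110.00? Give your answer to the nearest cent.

$15.00

Risk-neutral probability p = (e^0.04 − 0.9)/(1.05 − 0.9) = 0.1408/0.1500 = 0.9387
Terminal stock prices: S_uuu = 110, S_uud = 94.26, S_udd = 80.8, S_ddd = 69.26
Terminal payoffs (K − S): max(0.02562, 0) = 0.02562, max(15.74, 0) = 15.74, max(29.2, 0) = 29.2, max(40.74, 0) = 40.74
Node uu (S = 104.7): continuation = e^(−0.04)·[0.9387·0.0256 + 0.0613·15.7362] = 0.9493; exercise value = 5.2625 > continuation, so V_uu = 5.2625 (exercise)
Node ud (S = 89.78): continuation = e^(−0.04)·[0.9387·15.7362 + 0.0613·29.2025] = 15.9118; exercise value = 20.2250 > continuation, so V_ud = 20.2250 (exercise)
Node dd (S = 76.95): continuation = e^(−0.04)·[0.9387·29.2025 + 0.0613·40.7450] = 28.7368; exercise value = 33.0500 > continuation, so V_dd = 33.0500 (exercise)
Node u (S = 99.75): continuation = e^(−0.04)·[0.9387·5.2625 + 0.0613·20.2250] = 5.9368; exercise value = 10.2500 > continuation, so V_u = 10.2500 (exercise)
Node d (S = 85.5): continuation = e^(−0.04)·[0.9387·20.2250 + 0.0613·33.0500] = 20.1868; exercise value = 24.5000 > continuation, so V_d = 24.5000 (exercise)
Node 0 (S = 95): continuation = e^(−0.04)·[0.9387·10.2500 + 0.0613·24.5000] = 10.6868; exercise value = 15.0000 > continuation, so V_0 = 15.0000 (exercise)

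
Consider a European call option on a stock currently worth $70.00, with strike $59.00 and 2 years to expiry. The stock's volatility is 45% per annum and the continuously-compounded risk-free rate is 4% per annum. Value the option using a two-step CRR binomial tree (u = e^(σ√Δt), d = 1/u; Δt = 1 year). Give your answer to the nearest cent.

CRR parameters: u = e^(σ√Δt) = e^(0.45·√1) = 1.5683, d = 1/u = 0.6376
Per-period rate: rΔt = 0.04·1 = 0.04, so R = e^0.04 = 1.0408
Risk-neutral probability p = (e^0.04 − 0.6376)/(1.5683 − 0.6376) = 0.4032/0.9307 = 0.4332
Terminal stock prices: S_uu = 172.2, S_ud = 70, S_dd = 28.46
Terminal payoffs (S − K): max(113.2, 0) = 113.2, max(11, 0) = 11, max(-30.54, 0) = 0
Node u (S = 109.8): V_u = e^(−0.04)·[0.4332·113.1722 + 0.5668·11.0000] = 53.0953
Node d (S = 44.63): V_d = e^(−0.04)·[0.4332·11.0000 + 0.5668·0.0000] = 4.5785
Node 0 (S = 70): V_0 = e^(−0.04)·[0.4332·53.0953 + 0.5668·4.5785] = 24.5928

$24.59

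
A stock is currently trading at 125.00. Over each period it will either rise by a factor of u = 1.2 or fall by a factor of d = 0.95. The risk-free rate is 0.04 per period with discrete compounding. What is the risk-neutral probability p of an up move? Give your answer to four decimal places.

Risk-neutral probability p = (1 + 0.04 − 0.95)/(1.2 − 0.95) = 0.0900/0.2500 = 0.3600

p = 0.3600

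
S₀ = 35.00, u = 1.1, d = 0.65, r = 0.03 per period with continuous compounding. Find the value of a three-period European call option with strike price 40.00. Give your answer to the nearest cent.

3.64

Risk-neutral probability p = (e^0.03 − 0.65)/(1.1 − 0.65) = 0.3805/0.4500 = 0.8455
Terminal stock prices: S_uuu = 46.59, S_uud = 27.53, S_udd = 16.27, S_ddd = 9.612
Terminal payoffs (S − K): max(6.585, 0) = 6.585, max(-12.47, 0) = 0, max(-23.73, 0) = 0, max(-30.39, 0) = 0
Node uu (S = 42.35): V_uu = e^(−0.03)·[0.8455·6.5850 + 0.1545·0.0000] = 5.4028
Node ud (S = 25.03): V_ud = e^(−0.03)·[0.8455·0.0000 + 0.1545·0.0000] = 0.0000
Node dd (S = 14.79): V_dd = e^(−0.03)·[0.8455·0.0000 + 0.1545·0.0000] = 0.0000
Node u (S = 38.5): V_u = e^(−0.03)·[0.8455·5.4028 + 0.1545·0.0000] = 4.4328
Node d (S = 22.75): V_d = e^(−0.03)·[0.8455·0.0000 + 0.1545·0.0000] = 0.0000
Node 0 (S = 35): V_0 = e^(−0.03)·[0.8455·4.4328 + 0.1545·0.0000] = 3.6370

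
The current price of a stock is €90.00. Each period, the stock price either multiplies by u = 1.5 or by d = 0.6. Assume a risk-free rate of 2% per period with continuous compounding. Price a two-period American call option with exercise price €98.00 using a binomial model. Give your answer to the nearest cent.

€21.89

Risk-neutral probability p = (e^0.02 − 0.6)/(1.5 − 0.6) = 0.4202/0.9000 = 0.4669
Terminal stock prices: S_uu = 202.5, S_ud = 81, S_dd = 32.4
Terminal payoffs (S − K): max(104.5, 0) = 104.5, max(-17, 0) = 0, max(-65.6, 0) = 0
Node u (S = 135): continuation = e^(−0.02)·[0.4669·104.5000 + 0.5331·0.0000] = 47.8239; exercise value = 37.0000 ≤ continuation, so V_u = 47.8239
Node d (S = 54): continuation = e^(−0.02)·[0.4669·0.0000 + 0.5331·0.0000] = 0.0000; exercise value = 0.0000 ≤ continuation, so V_d = 0.0000
Node 0 (S = 90): continuation = e^(−0.02)·[0.4669·47.8239 + 0.5331·0.0000] = 21.8864; exercise value = 0.0000 ≤ continuation, so V_0 = 21.8864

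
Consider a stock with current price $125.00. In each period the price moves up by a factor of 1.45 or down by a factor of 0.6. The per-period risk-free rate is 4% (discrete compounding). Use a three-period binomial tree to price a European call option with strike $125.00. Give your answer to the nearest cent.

$42.84

Risk-neutral probability p = (1 + 0.04 − 0.6)/(1.45 − 0.6) = 0.4400/0.8500 = 0.5176
Terminal stock prices: S_uuu = 381.1, S_uud = 157.7, S_udd = 65.25, S_ddd = 27
Terminal payoffs (S − K): max(256.1, 0) = 256.1, max(32.69, 0) = 32.69, max(-59.75, 0) = 0, max(-98, 0) = 0
Node uu (S = 262.8): V_uu = 1/1.04·[0.5176·256.0781 + 0.4824·32.6875] = 142.6202
Node ud (S = 108.8): V_ud = 1/1.04·[0.5176·32.6875 + 0.4824·0.0000] = 16.2698
Node dd (S = 45): V_dd = 1/1.04·[0.5176·0.0000 + 0.4824·0.0000] = 0.0000
Node u (S = 181.2): V_u = 1/1.04·[0.5176·142.6202 + 0.4824·16.2698] = 78.5334
Node d (S = 75): V_d = 1/1.04·[0.5176·16.2698 + 0.4824·0.0000] = 8.0981
Node 0 (S = 125): V_0 = 1/1.04·[0.5176·78.5334 + 0.4824·8.0981] = 42.8449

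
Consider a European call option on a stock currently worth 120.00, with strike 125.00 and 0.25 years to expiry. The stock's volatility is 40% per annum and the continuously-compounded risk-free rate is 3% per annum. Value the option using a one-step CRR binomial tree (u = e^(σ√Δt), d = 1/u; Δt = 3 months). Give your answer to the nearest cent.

10.04

CRR parameters: u = e^(σ√Δt) = e^(0.4·√0.25) = 1.2214, d = 1/u = 0.8187
Per-period rate: rΔt = 0.03·0.25 = 0.0075, so R = e^0.0075 = 1.0075
Risk-neutral probability p = (e^0.0075 − 0.8187)/(1.2214 − 0.8187) = 0.1888/0.4027 = 0.4689
Terminal stock prices: S_u = 146.6, S_d = 98.25
Terminal payoffs (S − K): max(21.57, 0) = 21.57, max(-26.75, 0) = 0
Node 0 (S = 120): V_0 = e^(−0.0075)·[0.4689·21.5683 + 0.5311·0.0000] = 10.0370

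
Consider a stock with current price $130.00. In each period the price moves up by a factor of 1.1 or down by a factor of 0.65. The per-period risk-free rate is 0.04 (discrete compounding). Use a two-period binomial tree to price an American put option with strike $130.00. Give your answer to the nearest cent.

$9.79

Risk-neutral probability p = (1 + 0.04 − 0.65)/(1.1 − 0.65) = 0.3900/0.4500 = 0.8667
Terminal stock prices: S_uu = 157.3, S_ud = 92.95, S_dd = 54.93
Terminal payoffs (K − S): max(-27.3, 0) = 0, max(37.05, 0) = 37.05, max(75.07, 0) = 75.07
Node u (S = 143): continuation = 1/1.04·[0.8667·0.0000 + 0.1333·37.0500] = 4.7500; exercise value = 0.0000 ≤ continuation, so V_u = 4.7500
Node d (S = 84.5): continuation = 1/1.04·[0.8667·37.0500 + 0.1333·75.0750] = 40.5000; exercise value = 45.5000 > continuation, so V_d = 45.5000 (exercise)
Node 0 (S = 130): continuation = 1/1.04·[0.8667·4.7500 + 0.1333·45.5000] = 9.7917; exercise value = 0.0000 ≤ continuation, so V_0 = 9.7917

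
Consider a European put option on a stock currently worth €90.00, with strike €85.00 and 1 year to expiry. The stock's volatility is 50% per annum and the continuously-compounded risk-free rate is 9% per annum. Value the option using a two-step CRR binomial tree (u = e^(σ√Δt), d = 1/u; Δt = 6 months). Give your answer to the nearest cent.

€10.18

CRR parameters: u = e^(σ√Δt) = e^(0.5·√0.5) = 1.4241, d = 1/u = 0.7022
Per-period rate: rΔt = 0.09·0.5 = 0.045, so R = e^0.045 = 1.0460
Risk-neutral probability p = (e^0.045 − 0.7022)/(1.4241 − 0.7022) = 0.3438/0.7219 = 0.4763
Terminal stock prices: S_uu = 182.5, S_ud = 90, S_dd = 44.38
Terminal payoffs (K − S): max(-97.53, 0) = 0, max(-5, 0) = 0, max(40.62, 0) = 40.62
Node u (S = 128.2): V_u = e^(−0.045)·[0.4763·0.0000 + 0.5237·0.0000] = 0.0000
Node d (S = 63.2): V_d = e^(−0.045)·[0.4763·0.0000 + 0.5237·40.6238] = 20.3394
Node 0 (S = 90): V_0 = e^(−0.045)·[0.4763·0.0000 + 0.5237·20.3394] = 10.1835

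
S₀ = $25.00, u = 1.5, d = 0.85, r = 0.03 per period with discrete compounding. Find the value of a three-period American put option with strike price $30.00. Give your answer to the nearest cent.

$6.65

Risk-neutral probability p = (1 + 0.03 − 0.85)/(1.5 − 0.85) = 0.1800/0.6500 = 0.2769
Terminal stock prices: S_uuu = 84.38, S_uud = 47.81, S_udd = 27.09, S_ddd = 15.35
Terminal payoffs (K − S): max(-54.38, 0) = 0, max(-17.81, 0) = 0, max(2.906, 0) = 2.906, max(14.65, 0) = 14.65
Node uu (S = 56.25): continuation = 1/1.03·[0.2769·0.0000 + 0.7231·0.0000] = 0.0000; exercise value = 0.0000 ≤ continuation, so V_uu = 0.0000
Node ud (S = 31.88): continuation = 1/1.03·[0.2769·0.0000 + 0.7231·2.9063] = 2.0402; exercise value = 0.0000 ≤ continuation, so V_ud = 2.0402
Node dd (S = 18.06): continuation = 1/1.03·[0.2769·2.9063 + 0.7231·14.6469] = 11.0637; exercise value = 11.9375 > continuation, so V_dd = 11.9375 (exercise)
Node u (S = 37.5): continuation = 1/1.03·[0.2769·0.0000 + 0.7231·2.0402] = 1.4323; exercise value = 0.0000 ≤ continuation, so V_u = 1.4323
Node d (S = 21.25): continuation = 1/1.03·[0.2769·2.0402 + 0.7231·11.9375] = 8.9289; exercise value = 8.7500 ≤ continuation, so V_d = 8.9289
Node 0 (S = 25): continuation = 1/1.03·[0.2769·1.4323 + 0.7231·8.9289] = 6.6533; exercise value = 5.0000 ≤ continuation, so V_0 = 6.6533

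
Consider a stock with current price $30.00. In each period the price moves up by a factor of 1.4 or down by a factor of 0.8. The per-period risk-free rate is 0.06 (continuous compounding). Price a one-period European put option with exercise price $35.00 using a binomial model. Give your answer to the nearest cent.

Risk-neutral probability p = (e^0.06 − 0.8)/(1.4 − 0.8) = 0.2618/0.6000 = 0.4364
Terminal stock prices: S_u = 42, S_d = 24
Terminal payoffs (K − S): max(-7, 0) = 0, max(11, 0) = 11
Node 0 (S = 30): V_0 = e^(−0.06)·[0.4364·0.0000 + 0.5636·11.0000] = 5.8386

$5.84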